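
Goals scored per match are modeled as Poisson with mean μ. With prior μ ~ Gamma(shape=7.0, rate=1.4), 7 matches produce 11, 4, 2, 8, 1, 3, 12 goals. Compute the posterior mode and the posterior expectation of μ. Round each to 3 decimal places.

MAP = 5.595; posterior mean = 5.714

Σ counts = 41. Posterior: Gamma(shape = 7.0+41 = 48.0, rate = 1.4+7 = 8.4).
Mode = (α−1)/β = 47.0/8.4 = 5.595.
Mean = α/β = 48.0/8.4 = 5.714.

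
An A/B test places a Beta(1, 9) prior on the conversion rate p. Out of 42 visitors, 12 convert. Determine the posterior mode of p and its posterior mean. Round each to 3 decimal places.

MAP = 0.240; posterior mean = 0.250

Posterior: Beta(1+12, 9+30) = Beta(13, 39).
Mode = (13−1)/(13+39−2) = 12/50 = 0.240.
Mean = 13/(13+39) = 13/52 = 0.250.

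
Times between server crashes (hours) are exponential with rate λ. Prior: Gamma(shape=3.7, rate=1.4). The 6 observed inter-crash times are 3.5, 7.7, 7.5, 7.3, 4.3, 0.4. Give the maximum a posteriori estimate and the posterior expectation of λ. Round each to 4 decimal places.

Σ times = 30.7. Posterior: Gamma(shape = 3.7+6 = 9.7, rate = 1.4+30.7 = 32.1).
Mode = (α−1)/β = 8.7/32.1 = 0.2710.
Mean = α/β = 9.7/32.1 = 0.3022.
Right-skewed posterior ⇒ mode < mean.

MAP = 0.2710; posterior mean = 0.3022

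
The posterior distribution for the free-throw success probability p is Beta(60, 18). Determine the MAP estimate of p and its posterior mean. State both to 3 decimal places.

Mode = (60−1)/(60+18−2) = 59/76 = 0.776.
Mean = 60/(60+18) = 60/78 = 0.769.

MAP estimate = 0.776, posterior mean = 0.769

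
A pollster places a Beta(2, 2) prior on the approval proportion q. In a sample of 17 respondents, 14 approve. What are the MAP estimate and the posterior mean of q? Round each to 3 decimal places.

MAP = 0.789; posterior mean = 0.762

Posterior: Beta(2+14, 2+3) = Beta(16, 5).
Mode = (16−1)/(16+5−2) = 15/19 = 0.789.
Mean = 16/(16+5) = 16/21 = 0.762.
Mode > mean: the posterior has a left tail.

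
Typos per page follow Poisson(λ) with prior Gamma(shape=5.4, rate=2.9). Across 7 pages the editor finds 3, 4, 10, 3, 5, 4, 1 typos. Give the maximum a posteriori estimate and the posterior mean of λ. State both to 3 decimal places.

Σ counts = 30. Posterior: Gamma(shape = 5.4+30 = 35.4, rate = 2.9+7 = 9.9).
Mode = (α−1)/β = 34.4/9.9 = 3.475.
Mean = α/β = 35.4/9.9 = 3.576.
The mean is pulled above the mode by the posterior's right skew.

λ_MAP = 3.475, E[λ|data] = 3.576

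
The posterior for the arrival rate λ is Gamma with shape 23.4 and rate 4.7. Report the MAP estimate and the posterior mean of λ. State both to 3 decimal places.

MAP = 4.766; posterior mean = 4.979

Mode = (α−1)/β = 22.4/4.7 = 4.766.
Mean = α/β = 23.4/4.7 = 4.979.
Right-skewed posterior ⇒ mode < mean.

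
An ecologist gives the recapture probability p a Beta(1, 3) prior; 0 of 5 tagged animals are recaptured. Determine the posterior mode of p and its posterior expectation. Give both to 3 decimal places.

Posterior: Beta(1+0, 3+5) = Beta(1, 8).
Since α = 1 ≤ 1 and β > 1, the Beta density is monotone decreasing on [0,1]; the mode is at 0.
Mean = 1/(1+8) = 0.111.

MAP = 0.000, posterior mean = 0.111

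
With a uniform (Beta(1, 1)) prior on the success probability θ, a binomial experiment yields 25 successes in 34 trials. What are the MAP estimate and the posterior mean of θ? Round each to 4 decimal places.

Posterior: Beta(1+25, 1+9) = Beta(26, 10).
Mode = (26−1)/(26+10−2) = 25/34 = 0.7353.
With a flat prior the MAP equals the MLE, 25/34.
Mean = 26/(26+10) = 26/36 = 0.7222.
Mode > mean: the posterior has a left tail.

MAP = 0.7353, posterior mean = 0.7222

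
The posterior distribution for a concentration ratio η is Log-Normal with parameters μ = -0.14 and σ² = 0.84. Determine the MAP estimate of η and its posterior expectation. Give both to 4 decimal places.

η_MAP = 0.3753, E[η|data] = 1.3231

Mode = exp(μ − σ²) = exp(-0.98) = 0.3753.
Mean = exp(μ + σ²/2) = exp(0.280) = 1.3231.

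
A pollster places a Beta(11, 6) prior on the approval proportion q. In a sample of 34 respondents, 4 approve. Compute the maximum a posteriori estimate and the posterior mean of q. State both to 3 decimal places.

Posterior: Beta(11+4, 6+30) = Beta(15, 36).
Mode = (15−1)/(15+36−2) = 14/49 = 0.286.
Mean = 15/(15+36) = 15/51 = 0.294.
Mean > mode: the posterior has a right tail.

MAP = 0.286; posterior mean = 0.294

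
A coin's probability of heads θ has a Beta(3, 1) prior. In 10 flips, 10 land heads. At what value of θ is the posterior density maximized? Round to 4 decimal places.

Posterior: Beta(3+10, 1+0) = Beta(13, 1).
Since β = 1 ≤ 1 and α > 1, the Beta density is monotone increasing on [0,1]; the mode is at 1.
Mean = 13/(13+1) = 0.9286.
This is the posterior mode — the MAP estimate.

1.0000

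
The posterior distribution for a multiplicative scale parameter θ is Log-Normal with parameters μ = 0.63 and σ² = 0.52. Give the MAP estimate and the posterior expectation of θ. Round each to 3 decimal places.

MAP = 1.116, posterior mean = 2.435

Mode = exp(μ − σ²) = exp(0.11) = 1.116.
Mean = exp(μ + σ²/2) = exp(0.890) = 2.435.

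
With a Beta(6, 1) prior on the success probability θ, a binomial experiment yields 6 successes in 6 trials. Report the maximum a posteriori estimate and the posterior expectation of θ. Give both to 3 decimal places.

Posterior: Beta(6+6, 1+0) = Beta(12, 1).
Since β = 1 ≤ 1 and α > 1, the Beta density is monotone increasing on [0,1]; the mode is at 1.
Mean = 12/(12+1) = 0.923.

MAP = 1.000, posterior mean = 0.923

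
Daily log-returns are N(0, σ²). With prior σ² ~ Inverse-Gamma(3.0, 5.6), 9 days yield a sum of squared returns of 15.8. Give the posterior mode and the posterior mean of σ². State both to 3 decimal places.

Posterior: Inverse-Gamma(shape = 3.0+9/2 = 7.5, scale = 5.6+15.8/2 = 13.5).
Mode = β/(α+1) = 13.5/8.5 = 1.588.
Mean = β/(α−1) = 13.5/6.5 = 2.077.

posterior mode = 1.588, posterior mean = 2.077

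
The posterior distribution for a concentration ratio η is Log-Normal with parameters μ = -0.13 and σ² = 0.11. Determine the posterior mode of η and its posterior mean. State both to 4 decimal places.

MAP = 0.7866, posterior mean = 0.9277

Mode = exp(μ − σ²) = exp(-0.24) = 0.7866.
Mean = exp(μ + σ²/2) = exp(-0.075) = 0.9277.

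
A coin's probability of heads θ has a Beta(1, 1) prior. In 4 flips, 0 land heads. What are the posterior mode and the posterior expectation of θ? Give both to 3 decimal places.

Posterior: Beta(1+0, 1+4) = Beta(1, 5).
Since α = 1 ≤ 1 and β > 1, the Beta density is monotone decreasing on [0,1]; the mode is at 0.
Mean = 1/(1+5) = 0.167.

θ_MAP = 0.000, E[θ|data] = 0.167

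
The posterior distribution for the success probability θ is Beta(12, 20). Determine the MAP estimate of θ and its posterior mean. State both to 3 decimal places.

θ_MAP = 0.367, E[θ|data] = 0.375

Mode = (12−1)/(12+20−2) = 11/30 = 0.367.
Mean = 12/(12+20) = 12/32 = 0.375.
Mean > mode: the posterior has a right tail.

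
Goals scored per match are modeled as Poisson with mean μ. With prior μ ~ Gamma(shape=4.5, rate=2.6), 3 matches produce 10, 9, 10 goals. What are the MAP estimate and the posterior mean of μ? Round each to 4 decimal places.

MAP: 5.8036. Posterior mean: 5.9821.

Σ counts = 29. Posterior: Gamma(shape = 4.5+29 = 33.5, rate = 2.6+3 = 5.6).
Mode = (α−1)/β = 32.5/5.6 = 5.8036.
Mean = α/β = 33.5/5.6 = 5.9821.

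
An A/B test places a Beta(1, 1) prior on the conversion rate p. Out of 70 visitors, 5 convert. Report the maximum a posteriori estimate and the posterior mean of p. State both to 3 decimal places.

Posterior: Beta(1+5, 1+65) = Beta(6, 66).
Mode = (6−1)/(6+66−2) = 5/70 = 0.071.
With a flat prior the MAP equals the MLE, 5/70.
Mean = 6/(6+66) = 6/72 = 0.083.
Mean > mode: the posterior has a right tail.

p_MAP = 0.071, E[p|data] = 0.083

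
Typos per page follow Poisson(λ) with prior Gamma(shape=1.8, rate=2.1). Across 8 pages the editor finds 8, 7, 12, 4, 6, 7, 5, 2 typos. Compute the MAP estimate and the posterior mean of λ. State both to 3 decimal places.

λ_MAP = 5.129, E[λ|data] = 5.228

Σ counts = 51. Posterior: Gamma(shape = 1.8+51 = 52.8, rate = 2.1+8 = 10.1).
Mode = (α−1)/β = 51.8/10.1 = 5.129.
Mean = α/β = 52.8/10.1 = 5.228.
Right-skewed posterior ⇒ mode < mean.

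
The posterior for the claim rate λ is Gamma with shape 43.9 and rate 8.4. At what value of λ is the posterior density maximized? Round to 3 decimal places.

Mode = (α−1)/β = 42.9/8.4 = 5.107.
Mean = α/β = 43.9/8.4 = 5.226.
This is the posterior mode — the MAP estimate.

5.107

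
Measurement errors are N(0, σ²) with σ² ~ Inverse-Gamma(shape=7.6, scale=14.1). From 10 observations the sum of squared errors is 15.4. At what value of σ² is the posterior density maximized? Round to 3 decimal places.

Posterior: Inverse-Gamma(shape = 7.6+10/2 = 12.6, scale = 14.1+15.4/2 = 21.8).
Mode = β/(α+1) = 21.8/13.6 = 1.603.
Mean = β/(α−1) = 21.8/11.6 = 1.879.
This is the posterior mode — the MAP estimate.

1.603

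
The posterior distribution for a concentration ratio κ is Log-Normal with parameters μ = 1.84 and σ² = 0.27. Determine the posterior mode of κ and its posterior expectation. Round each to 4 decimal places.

MAP: 4.8066. Posterior mean: 7.2066.

Mode = exp(μ − σ²) = exp(1.57) = 4.8066.
Mean = exp(μ + σ²/2) = exp(1.975) = 7.2066.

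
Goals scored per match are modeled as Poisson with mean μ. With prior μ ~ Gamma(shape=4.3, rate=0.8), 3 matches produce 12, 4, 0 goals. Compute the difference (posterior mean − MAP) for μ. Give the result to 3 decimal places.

Σ counts = 16. Posterior: Gamma(shape = 4.3+16 = 20.3, rate = 0.8+3 = 3.8).
Mode = (α−1)/β = 19.3/3.8 = 5.079.
Mean = α/β = 20.3/3.8 = 5.342.
Difference = 5.342 − 5.079 = 0.263.
Mean > mode: the posterior has a right tail.

0.263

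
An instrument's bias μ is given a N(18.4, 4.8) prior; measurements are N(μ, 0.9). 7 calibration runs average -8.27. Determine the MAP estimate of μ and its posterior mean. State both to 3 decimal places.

MAP estimate = -7.574, posterior mean = -7.574

Posterior for μ is Normal. Precision-weighted mean: (1/4.8·18.4 + 7/0.9·-8.27) / (1/4.8 + 7/0.9) = -7.574.
A Normal posterior is symmetric, so mode = mean.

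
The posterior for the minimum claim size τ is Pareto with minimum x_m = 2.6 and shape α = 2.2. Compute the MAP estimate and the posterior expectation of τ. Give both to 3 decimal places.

The Pareto density is strictly decreasing on [x_m, ∞), so the mode is x_m = 2.600.
Mean = α·x_m/(α−1) = 2.2·2.6/1.2 = 4.767.

MAP = 2.600, posterior mean = 4.767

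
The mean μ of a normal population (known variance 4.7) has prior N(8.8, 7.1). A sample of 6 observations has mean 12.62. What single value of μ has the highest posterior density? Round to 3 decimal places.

Posterior for μ is Normal. Precision-weighted mean: (1/7.1·8.8 + 6/4.7·12.62) / (1/7.1 + 6/4.7) = 12.240.
A Normal posterior is symmetric, so mode = mean.
This is the posterior mode — the MAP estimate.

12.240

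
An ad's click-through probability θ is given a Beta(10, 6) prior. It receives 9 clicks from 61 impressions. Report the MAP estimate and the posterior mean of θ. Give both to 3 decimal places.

MAP estimate = 0.240, posterior mean = 0.247

Posterior: Beta(10+9, 6+52) = Beta(19, 58).
Mode = (19−1)/(19+58−2) = 18/75 = 0.240.
Mean = 19/(19+58) = 19/77 = 0.247.
Mean > mode: the posterior has a right tail.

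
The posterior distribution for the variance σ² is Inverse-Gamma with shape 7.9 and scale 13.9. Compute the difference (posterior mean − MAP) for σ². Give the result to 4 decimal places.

Mode = β/(α+1) = 13.9/8.9 = 1.5618.
Mean = β/(α−1) = 13.9/6.9 = 2.0145.
Difference = 2.0145 − 1.5618 = 0.4527.
Right-skewed posterior ⇒ mode < mean.

0.4527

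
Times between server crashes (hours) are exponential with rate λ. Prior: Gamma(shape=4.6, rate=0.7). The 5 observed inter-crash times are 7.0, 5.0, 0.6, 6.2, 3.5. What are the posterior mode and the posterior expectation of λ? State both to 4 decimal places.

Σ times = 22.3. Posterior: Gamma(shape = 4.6+5 = 9.6, rate = 0.7+22.3 = 23.0).
Mode = (α−1)/β = 8.6/23.0 = 0.3739.
Mean = α/β = 9.6/23.0 = 0.4174.

posterior mode = 0.3739, posterior expectation = 0.4174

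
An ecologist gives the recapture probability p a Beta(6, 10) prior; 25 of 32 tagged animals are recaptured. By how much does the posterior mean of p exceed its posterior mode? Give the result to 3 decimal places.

Posterior: Beta(6+25, 10+7) = Beta(31, 17).
Mode = (31−1)/(31+17−2) = 30/46 = 0.652.
Mean = 31/(31+17) = 31/48 = 0.646.
Difference = 0.646 − 0.652 = -0.006.

-0.006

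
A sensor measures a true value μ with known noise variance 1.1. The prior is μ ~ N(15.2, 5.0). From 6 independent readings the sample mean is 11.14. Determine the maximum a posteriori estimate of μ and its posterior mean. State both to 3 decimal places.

Posterior for μ is Normal. Precision-weighted mean: (1/5.0·15.2 + 6/1.1·11.14) / (1/5.0 + 6/1.1) = 11.284.
A Normal posterior is symmetric, so mode = mean.

maximum a posteriori estimate = 11.284, posterior mean = 11.284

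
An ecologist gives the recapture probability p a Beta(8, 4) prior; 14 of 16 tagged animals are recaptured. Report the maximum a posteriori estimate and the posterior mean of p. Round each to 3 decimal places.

MAP = 0.808, posterior mean = 0.786

Posterior: Beta(8+14, 4+2) = Beta(22, 6).
Mode = (22−1)/(22+6−2) = 21/26 = 0.808.
Mean = 22/(22+6) = 22/28 = 0.786.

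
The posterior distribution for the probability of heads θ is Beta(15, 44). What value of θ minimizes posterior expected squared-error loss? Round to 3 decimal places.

Mode = (15−1)/(15+44−2) = 14/57 = 0.246.
Mean = 15/(15+44) = 15/59 = 0.254.
Squared-error loss ⇒ the optimal estimator is the posterior mean.

0.254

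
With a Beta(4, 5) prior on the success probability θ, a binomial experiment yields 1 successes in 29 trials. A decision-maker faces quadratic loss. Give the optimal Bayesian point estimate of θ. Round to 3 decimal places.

Posterior: Beta(4+1, 5+28) = Beta(5, 33).
Mode = (5−1)/(5+33−2) = 4/36 = 0.111.
Mean = 5/(5+33) = 5/38 = 0.132.
Quadratic loss ⇒ the optimal estimator is the posterior mean.

0.132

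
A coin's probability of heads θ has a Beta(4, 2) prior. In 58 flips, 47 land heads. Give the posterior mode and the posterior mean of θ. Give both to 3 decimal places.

θ_MAP = 0.806, E[θ|data] = 0.797

Posterior: Beta(4+47, 2+11) = Beta(51, 13).
Mode = (51−1)/(51+13−2) = 50/62 = 0.806.
Mean = 51/(51+13) = 51/64 = 0.797.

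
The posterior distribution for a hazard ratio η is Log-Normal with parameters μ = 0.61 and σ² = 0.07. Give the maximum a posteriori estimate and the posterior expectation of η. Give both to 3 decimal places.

Mode = exp(μ − σ²) = exp(0.54) = 1.716.
Mean = exp(μ + σ²/2) = exp(0.645) = 1.906.

η_MAP = 1.716, E[η|data] = 1.906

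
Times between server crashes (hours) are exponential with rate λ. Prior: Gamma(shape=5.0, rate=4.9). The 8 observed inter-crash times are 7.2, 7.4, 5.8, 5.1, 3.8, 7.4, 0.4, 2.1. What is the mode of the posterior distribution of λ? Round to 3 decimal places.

Σ times = 39.2. Posterior: Gamma(shape = 5.0+8 = 13.0, rate = 4.9+39.2 = 44.1).
Mode = (α−1)/β = 12.0/44.1 = 0.272.
Mean = α/β = 13.0/44.1 = 0.295.
This is the posterior mode — the MAP estimate.

0.272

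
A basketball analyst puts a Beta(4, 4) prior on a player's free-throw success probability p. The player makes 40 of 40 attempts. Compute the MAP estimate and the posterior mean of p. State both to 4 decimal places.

p_MAP = 0.9348, E[p|data] = 0.9167

Posterior: Beta(4+40, 4+0) = Beta(44, 4).
Mode = (44−1)/(44+4−2) = 43/46 = 0.9348.
Mean = 44/(44+4) = 44/48 = 0.9167.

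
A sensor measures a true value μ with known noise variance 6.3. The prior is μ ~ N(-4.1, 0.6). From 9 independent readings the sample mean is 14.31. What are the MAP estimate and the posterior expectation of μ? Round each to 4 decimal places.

Posterior for μ is Normal. Precision-weighted mean: (1/0.6·-4.1 + 9/6.3·14.31) / (1/0.6 + 9/6.3) = 4.3969.
A Normal posterior is symmetric, so mode = mean.

MAP: 4.3969. Posterior mean: 4.3969.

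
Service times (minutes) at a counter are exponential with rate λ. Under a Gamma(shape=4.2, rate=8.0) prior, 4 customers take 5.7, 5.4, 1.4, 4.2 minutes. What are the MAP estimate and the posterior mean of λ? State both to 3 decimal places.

Σ times = 16.7. Posterior: Gamma(shape = 4.2+4 = 8.2, rate = 8.0+16.7 = 24.7).
Mode = (α−1)/β = 7.2/24.7 = 0.291.
Mean = α/β = 8.2/24.7 = 0.332.

λ_MAP = 0.291, E[λ|data] = 0.332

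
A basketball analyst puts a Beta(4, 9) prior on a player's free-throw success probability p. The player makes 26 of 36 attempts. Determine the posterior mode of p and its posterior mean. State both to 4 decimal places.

MAP = 0.6170; posterior mean = 0.6122

Posterior: Beta(4+26, 9+10) = Beta(30, 19).
Mode = (30−1)/(30+19−2) = 29/47 = 0.6170.
Mean = 30/(30+19) = 30/49 = 0.6122.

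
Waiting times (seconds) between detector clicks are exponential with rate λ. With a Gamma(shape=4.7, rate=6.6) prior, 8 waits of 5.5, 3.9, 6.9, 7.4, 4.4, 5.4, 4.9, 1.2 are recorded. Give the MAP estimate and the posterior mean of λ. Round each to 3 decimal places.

λ_MAP = 0.253, E[λ|data] = 0.275

Σ times = 39.6. Posterior: Gamma(shape = 4.7+8 = 12.7, rate = 6.6+39.6 = 46.2).
Mode = (α−1)/β = 11.7/46.2 = 0.253.
Mean = α/β = 12.7/46.2 = 0.275.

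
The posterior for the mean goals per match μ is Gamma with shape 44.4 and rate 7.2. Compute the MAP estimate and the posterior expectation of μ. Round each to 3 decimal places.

Mode = (α−1)/β = 43.4/7.2 = 6.028.
Mean = α/β = 44.4/7.2 = 6.167.

MAP = 6.028; posterior mean = 6.167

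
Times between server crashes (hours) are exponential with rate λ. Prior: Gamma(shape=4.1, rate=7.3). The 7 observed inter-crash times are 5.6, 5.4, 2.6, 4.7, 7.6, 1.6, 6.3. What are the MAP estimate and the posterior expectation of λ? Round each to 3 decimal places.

Σ times = 33.8. Posterior: Gamma(shape = 4.1+7 = 11.1, rate = 7.3+33.8 = 41.1).
Mode = (α−1)/β = 10.1/41.1 = 0.246.
Mean = α/β = 11.1/41.1 = 0.270.

λ_MAP = 0.246, E[λ|data] = 0.270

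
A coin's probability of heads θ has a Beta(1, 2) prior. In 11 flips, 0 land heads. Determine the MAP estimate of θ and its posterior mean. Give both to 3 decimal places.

Posterior: Beta(1+0, 2+11) = Beta(1, 13).
Since α = 1 ≤ 1 and β > 1, the Beta density is monotone decreasing on [0,1]; the mode is at 0.
Mean = 1/(1+13) = 0.071.
The mean is pulled above the mode by the posterior's right skew.

MAP = 0.000; posterior mean = 0.071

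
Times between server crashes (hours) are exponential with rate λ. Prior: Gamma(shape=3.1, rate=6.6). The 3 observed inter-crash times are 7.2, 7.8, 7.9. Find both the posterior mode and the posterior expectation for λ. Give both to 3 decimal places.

Σ times = 22.9. Posterior: Gamma(shape = 3.1+3 = 6.1, rate = 6.6+22.9 = 29.5).
Mode = (α−1)/β = 5.1/29.5 = 0.173.
Mean = α/β = 6.1/29.5 = 0.207.
Mean > mode: the posterior has a right tail.

MAP = 0.173, posterior mean = 0.207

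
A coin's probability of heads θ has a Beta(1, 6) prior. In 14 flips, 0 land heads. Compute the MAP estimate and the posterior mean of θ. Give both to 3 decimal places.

Posterior: Beta(1+0, 6+14) = Beta(1, 20).
Since α = 1 ≤ 1 and β > 1, the Beta density is monotone decreasing on [0,1]; the mode is at 0.
Mean = 1/(1+20) = 0.048.

MAP estimate = 0.000, posterior mean = 0.048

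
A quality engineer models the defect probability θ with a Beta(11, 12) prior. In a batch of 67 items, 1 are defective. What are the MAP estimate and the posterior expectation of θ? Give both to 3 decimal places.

Posterior: Beta(11+1, 12+66) = Beta(12, 78).
Mode = (12−1)/(12+78−2) = 11/88 = 0.125.
Mean = 12/(12+78) = 12/90 = 0.133.

MAP estimate = 0.125, posterior expectation = 0.133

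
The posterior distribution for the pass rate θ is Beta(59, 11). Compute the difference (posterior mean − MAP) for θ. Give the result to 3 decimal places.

Mode = (59−1)/(59+11−2) = 58/68 = 0.853.
Mean = 59/(59+11) = 59/70 = 0.843.
Difference = 0.843 − 0.853 = -0.010.

-0.010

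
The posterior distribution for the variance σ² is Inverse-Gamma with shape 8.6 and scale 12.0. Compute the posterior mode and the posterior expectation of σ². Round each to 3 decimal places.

Mode = β/(α+1) = 12.0/9.6 = 1.250.
Mean = β/(α−1) = 12.0/7.6 = 1.579.

MAP: 1.250. Posterior mean: 1.579.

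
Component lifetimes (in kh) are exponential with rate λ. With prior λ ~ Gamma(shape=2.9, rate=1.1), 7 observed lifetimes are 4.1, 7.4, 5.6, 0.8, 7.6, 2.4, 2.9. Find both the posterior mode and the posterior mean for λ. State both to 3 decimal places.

λ_MAP = 0.279, E[λ|data] = 0.310

Σ times = 30.8. Posterior: Gamma(shape = 2.9+7 = 9.9, rate = 1.1+30.8 = 31.9).
Mode = (α−1)/β = 8.9/31.9 = 0.279.
Mean = α/β = 9.9/31.9 = 0.310.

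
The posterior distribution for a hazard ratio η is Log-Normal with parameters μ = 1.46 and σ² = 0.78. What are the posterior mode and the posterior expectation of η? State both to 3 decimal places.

posterior mode = 1.974, posterior expectation = 6.360

Mode = exp(μ − σ²) = exp(0.68) = 1.974.
Mean = exp(μ + σ²/2) = exp(1.850) = 6.360.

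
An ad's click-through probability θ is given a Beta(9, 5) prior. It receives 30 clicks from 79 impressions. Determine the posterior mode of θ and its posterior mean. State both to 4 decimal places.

MAP: 0.4176. Posterior mean: 0.4194.

Posterior: Beta(9+30, 5+49) = Beta(39, 54).
Mode = (39−1)/(39+54−2) = 38/91 = 0.4176.
Mean = 39/(39+54) = 39/93 = 0.4194.
Right-skewed posterior ⇒ mode < mean.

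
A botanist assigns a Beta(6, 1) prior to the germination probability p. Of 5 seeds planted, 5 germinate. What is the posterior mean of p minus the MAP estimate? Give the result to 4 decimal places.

Posterior: Beta(6+5, 1+0) = Beta(11, 1).
Since β = 1 ≤ 1 and α > 1, the Beta density is monotone increasing on [0,1]; the mode is at 1.
Mean = 11/(11+1) = 0.9167.
Difference = 0.9167 − 1.0000 = -0.0833.

-0.0833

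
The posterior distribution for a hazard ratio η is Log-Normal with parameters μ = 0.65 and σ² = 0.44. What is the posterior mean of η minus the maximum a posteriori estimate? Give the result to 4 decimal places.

1.1532

Mode = exp(μ − σ²) = exp(0.21) = 1.2337.
Mean = exp(μ + σ²/2) = exp(0.870) = 2.3869.
Difference = 2.3869 − 1.2337 = 1.1532.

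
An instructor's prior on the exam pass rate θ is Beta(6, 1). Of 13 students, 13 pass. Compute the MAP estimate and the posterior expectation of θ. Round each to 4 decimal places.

MAP = 1.0000; posterior mean = 0.9500

Posterior: Beta(6+13, 1+0) = Beta(19, 1).
Since β = 1 ≤ 1 and α > 1, the Beta density is monotone increasing on [0,1]; the mode is at 1.
Mean = 19/(19+1) = 0.9500.
The mean is pulled below the mode by the posterior's left skew.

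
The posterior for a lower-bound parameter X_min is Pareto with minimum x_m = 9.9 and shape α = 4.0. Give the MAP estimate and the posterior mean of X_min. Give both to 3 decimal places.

MAP = 9.900, posterior mean = 13.200

The Pareto density is strictly decreasing on [x_m, ∞), so the mode is x_m = 9.900.
Mean = α·x_m/(α−1) = 4.0·9.9/3.0 = 13.200.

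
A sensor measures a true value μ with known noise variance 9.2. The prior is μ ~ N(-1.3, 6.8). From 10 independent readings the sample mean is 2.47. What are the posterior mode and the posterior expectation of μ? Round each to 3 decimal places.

posterior mode = 2.021, posterior expectation = 2.021

Posterior for μ is Normal. Precision-weighted mean: (1/6.8·-1.3 + 10/9.2·2.47) / (1/6.8 + 10/9.2) = 2.021.
A Normal posterior is symmetric, so mode = mean.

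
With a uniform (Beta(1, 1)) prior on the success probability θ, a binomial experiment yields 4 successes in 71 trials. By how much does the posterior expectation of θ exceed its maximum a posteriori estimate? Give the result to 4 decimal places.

0.0122

Posterior: Beta(1+4, 1+67) = Beta(5, 68).
Mode = (5−1)/(5+68−2) = 4/71 = 0.0563.
With a flat prior the MAP equals the MLE, 4/71.
Mean = 5/(5+68) = 5/73 = 0.0685.
Difference = 0.0685 − 0.0563 = 0.0122.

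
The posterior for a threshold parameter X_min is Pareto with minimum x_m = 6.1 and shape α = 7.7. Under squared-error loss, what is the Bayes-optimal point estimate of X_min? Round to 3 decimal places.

7.010

The Pareto density is strictly decreasing on [x_m, ∞), so the mode is x_m = 6.100.
Mean = α·x_m/(α−1) = 7.7·6.1/6.7 = 7.010.
Squared-error loss ⇒ the optimal estimator is the posterior mean.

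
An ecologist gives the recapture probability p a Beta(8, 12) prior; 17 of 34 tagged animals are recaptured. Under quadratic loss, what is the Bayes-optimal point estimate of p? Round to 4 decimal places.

Posterior: Beta(8+17, 12+17) = Beta(25, 29).
Mode = (25−1)/(25+29−2) = 24/52 = 0.4615.
Mean = 25/(25+29) = 25/54 = 0.4630.
Quadratic loss ⇒ the optimal estimator is the posterior mean.

0.4630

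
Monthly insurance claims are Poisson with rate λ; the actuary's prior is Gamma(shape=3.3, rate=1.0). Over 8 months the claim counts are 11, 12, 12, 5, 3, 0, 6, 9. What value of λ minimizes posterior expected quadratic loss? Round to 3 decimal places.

6.811

Σ counts = 58. Posterior: Gamma(shape = 3.3+58 = 61.3, rate = 1.0+8 = 9.0).
Mode = (α−1)/β = 60.3/9.0 = 6.700.
Mean = α/β = 61.3/9.0 = 6.811.
Quadratic loss ⇒ the optimal estimator is the posterior mean.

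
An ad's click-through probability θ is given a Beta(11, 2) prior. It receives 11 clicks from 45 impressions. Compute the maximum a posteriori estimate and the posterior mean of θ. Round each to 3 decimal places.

Posterior: Beta(11+11, 2+34) = Beta(22, 36).
Mode = (22−1)/(22+36−2) = 21/56 = 0.375.
Mean = 22/(22+36) = 22/58 = 0.379.
The posterior is right-skewed, so the mean exceeds the mode.

MAP = 0.375; posterior mean = 0.379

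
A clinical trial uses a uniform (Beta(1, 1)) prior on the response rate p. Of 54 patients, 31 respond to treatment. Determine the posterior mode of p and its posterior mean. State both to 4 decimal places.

posterior mode = 0.5741, posterior mean = 0.5714

Posterior: Beta(1+31, 1+23) = Beta(32, 24).
Mode = (32−1)/(32+24−2) = 31/54 = 0.5741.
With a flat prior the MAP equals the MLE, 31/54.
Mean = 32/(32+24) = 32/56 = 0.5714.
The posterior is left-skewed, so the mode exceeds the mean.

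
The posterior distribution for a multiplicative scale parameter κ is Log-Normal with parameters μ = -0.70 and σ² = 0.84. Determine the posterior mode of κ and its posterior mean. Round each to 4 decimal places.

posterior mode = 0.2144, posterior mean = 0.7558

Mode = exp(μ − σ²) = exp(-1.54) = 0.2144.
Mean = exp(μ + σ²/2) = exp(-0.280) = 0.7558.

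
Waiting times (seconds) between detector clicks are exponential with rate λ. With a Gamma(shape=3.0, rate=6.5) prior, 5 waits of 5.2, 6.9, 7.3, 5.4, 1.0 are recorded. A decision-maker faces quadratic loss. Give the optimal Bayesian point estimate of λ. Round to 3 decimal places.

Σ times = 25.8. Posterior: Gamma(shape = 3.0+5 = 8.0, rate = 6.5+25.8 = 32.3).
Mode = (α−1)/β = 7.0/32.3 = 0.217.
Mean = α/β = 8.0/32.3 = 0.248.
Quadratic loss ⇒ the optimal estimator is the posterior mean.

0.248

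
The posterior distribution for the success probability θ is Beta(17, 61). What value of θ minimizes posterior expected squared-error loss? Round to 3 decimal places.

0.218

Mode = (17−1)/(17+61−2) = 16/76 = 0.211.
Mean = 17/(17+61) = 17/78 = 0.218.
Squared-error loss ⇒ the optimal estimator is the posterior mean.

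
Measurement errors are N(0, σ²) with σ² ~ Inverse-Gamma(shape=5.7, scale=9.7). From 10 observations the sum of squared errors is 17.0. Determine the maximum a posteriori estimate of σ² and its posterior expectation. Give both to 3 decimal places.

MAP: 1.556. Posterior mean: 1.876.

Posterior: Inverse-Gamma(shape = 5.7+10/2 = 10.7, scale = 9.7+17.0/2 = 18.2).
Mode = β/(α+1) = 18.2/11.7 = 1.556.
Mean = β/(α−1) = 18.2/9.7 = 1.876.
Right-skewed posterior ⇒ mode < mean.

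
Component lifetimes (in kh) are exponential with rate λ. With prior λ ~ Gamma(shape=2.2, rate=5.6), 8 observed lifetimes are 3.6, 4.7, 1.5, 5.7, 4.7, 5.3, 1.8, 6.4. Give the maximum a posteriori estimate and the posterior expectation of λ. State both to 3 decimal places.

Σ times = 33.7. Posterior: Gamma(shape = 2.2+8 = 10.2, rate = 5.6+33.7 = 39.3).
Mode = (α−1)/β = 9.2/39.3 = 0.234.
Mean = α/β = 10.2/39.3 = 0.260.

MAP = 0.234; posterior mean = 0.260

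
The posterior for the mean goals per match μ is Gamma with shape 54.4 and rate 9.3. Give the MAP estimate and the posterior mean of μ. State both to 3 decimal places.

MAP estimate = 5.742, posterior mean = 5.849

Mode = (α−1)/β = 53.4/9.3 = 5.742.
Mean = α/β = 54.4/9.3 = 5.849.
Mean > mode: the posterior has a right tail.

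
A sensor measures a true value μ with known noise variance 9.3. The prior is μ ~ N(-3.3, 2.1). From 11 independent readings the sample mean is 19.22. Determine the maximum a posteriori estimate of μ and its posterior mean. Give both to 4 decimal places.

MAP = 12.7559, posterior mean = 12.7559

Posterior for μ is Normal. Precision-weighted mean: (1/2.1·-3.3 + 11/9.3·19.22) / (1/2.1 + 11/9.3) = 12.7559.
A Normal posterior is symmetric, so mode = mean.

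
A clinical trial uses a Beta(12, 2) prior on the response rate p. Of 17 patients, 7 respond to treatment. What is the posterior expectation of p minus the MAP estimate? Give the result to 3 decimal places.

Posterior: Beta(12+7, 2+10) = Beta(19, 12).
Mode = (19−1)/(19+12−2) = 18/29 = 0.621.
Mean = 19/(19+12) = 19/31 = 0.613.
Difference = 0.613 − 0.621 = -0.008.

-0.008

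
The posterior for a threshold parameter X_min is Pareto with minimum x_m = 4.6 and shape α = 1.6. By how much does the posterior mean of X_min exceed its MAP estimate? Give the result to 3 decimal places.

The Pareto density is strictly decreasing on [x_m, ∞), so the mode is x_m = 4.600.
Mean = α·x_m/(α−1) = 1.6·4.6/0.6 = 12.267.
Difference = 12.267 − 4.600 = 7.667.
Mean > mode: the posterior has a right tail.

7.667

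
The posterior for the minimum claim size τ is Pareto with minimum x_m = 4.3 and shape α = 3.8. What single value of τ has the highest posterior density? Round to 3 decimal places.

4.300

The Pareto density is strictly decreasing on [x_m, ∞), so the mode is x_m = 4.300.
Mean = α·x_m/(α−1) = 3.8·4.3/2.8 = 5.836.
This is the posterior mode — the MAP estimate.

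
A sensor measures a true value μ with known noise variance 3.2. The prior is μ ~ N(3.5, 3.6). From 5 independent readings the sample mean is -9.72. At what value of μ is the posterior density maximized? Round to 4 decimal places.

-7.7245

Posterior for μ is Normal. Precision-weighted mean: (1/3.6·3.5 + 5/3.2·-9.72) / (1/3.6 + 5/3.2) = -7.7245.
A Normal posterior is symmetric, so mode = mean.
This is the posterior mode — the MAP estimate.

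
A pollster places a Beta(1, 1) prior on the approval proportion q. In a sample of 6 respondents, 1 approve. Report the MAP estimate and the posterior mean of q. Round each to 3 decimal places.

Posterior: Beta(1+1, 1+5) = Beta(2, 6).
Mode = (2−1)/(2+6−2) = 1/6 = 0.167.
With a flat prior the MAP equals the MLE, 1/6.
Mean = 2/(2+6) = 2/8 = 0.250.
The posterior is right-skewed, so the mean exceeds the mode.

MAP = 0.167; posterior mean = 0.250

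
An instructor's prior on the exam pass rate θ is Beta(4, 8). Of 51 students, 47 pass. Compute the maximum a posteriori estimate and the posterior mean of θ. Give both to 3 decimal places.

Posterior: Beta(4+47, 8+4) = Beta(51, 12).
Mode = (51−1)/(51+12−2) = 50/61 = 0.820.
Mean = 51/(51+12) = 51/63 = 0.810.
Left-skewed posterior ⇒ mean < mode.

MAP = 0.820; posterior mean = 0.810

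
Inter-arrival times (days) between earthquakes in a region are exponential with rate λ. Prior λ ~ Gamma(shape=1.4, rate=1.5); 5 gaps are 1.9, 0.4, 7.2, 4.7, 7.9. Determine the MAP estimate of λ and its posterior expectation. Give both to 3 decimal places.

MAP = 0.229, posterior mean = 0.271

Σ times = 22.1. Posterior: Gamma(shape = 1.4+5 = 6.4, rate = 1.5+22.1 = 23.6).
Mode = (α−1)/β = 5.4/23.6 = 0.229.
Mean = α/β = 6.4/23.6 = 0.271.
Right-skewed posterior ⇒ mode < mean.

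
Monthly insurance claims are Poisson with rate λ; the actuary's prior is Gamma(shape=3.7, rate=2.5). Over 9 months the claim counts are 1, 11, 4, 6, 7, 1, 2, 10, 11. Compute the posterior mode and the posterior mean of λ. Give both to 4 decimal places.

MAP: 4.8435. Posterior mean: 4.9304.

Σ counts = 53. Posterior: Gamma(shape = 3.7+53 = 56.7, rate = 2.5+9 = 11.5).
Mode = (α−1)/β = 55.7/11.5 = 4.8435.
Mean = α/β = 56.7/11.5 = 4.9304.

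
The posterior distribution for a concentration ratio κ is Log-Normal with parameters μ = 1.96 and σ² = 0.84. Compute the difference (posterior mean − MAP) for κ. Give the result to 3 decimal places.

Mode = exp(μ − σ²) = exp(1.12) = 3.065.
Mean = exp(μ + σ²/2) = exp(2.380) = 10.805.
Difference = 10.805 − 3.065 = 7.740.
Mean > mode: the posterior has a right tail.

7.740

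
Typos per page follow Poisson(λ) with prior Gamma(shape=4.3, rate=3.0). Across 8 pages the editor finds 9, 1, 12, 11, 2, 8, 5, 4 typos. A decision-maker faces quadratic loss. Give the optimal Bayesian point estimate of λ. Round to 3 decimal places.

Σ counts = 52. Posterior: Gamma(shape = 4.3+52 = 56.3, rate = 3.0+8 = 11.0).
Mode = (α−1)/β = 55.3/11.0 = 5.027.
Mean = α/β = 56.3/11.0 = 5.118.
Quadratic loss ⇒ the optimal estimator is the posterior mean.

5.118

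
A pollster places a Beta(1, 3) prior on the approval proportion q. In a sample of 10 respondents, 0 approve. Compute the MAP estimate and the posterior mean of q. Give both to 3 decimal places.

Posterior: Beta(1+0, 3+10) = Beta(1, 13).
Since α = 1 ≤ 1 and β > 1, the Beta density is monotone decreasing on [0,1]; the mode is at 0.
Mean = 1/(1+13) = 0.071.

MAP = 0.000; posterior mean = 0.071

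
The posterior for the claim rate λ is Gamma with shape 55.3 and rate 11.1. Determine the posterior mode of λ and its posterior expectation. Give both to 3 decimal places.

Mode = (α−1)/β = 54.3/11.1 = 4.892.
Mean = α/β = 55.3/11.1 = 4.982.

λ_MAP = 4.892, E[λ|data] = 4.982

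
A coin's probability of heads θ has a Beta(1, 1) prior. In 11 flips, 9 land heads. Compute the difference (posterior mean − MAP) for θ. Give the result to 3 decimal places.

-0.049

Posterior: Beta(1+9, 1+2) = Beta(10, 3).
Mode = (10−1)/(10+3−2) = 9/11 = 0.818.
Mean = 10/(10+3) = 10/13 = 0.769.
Difference = 0.769 − 0.818 = -0.049.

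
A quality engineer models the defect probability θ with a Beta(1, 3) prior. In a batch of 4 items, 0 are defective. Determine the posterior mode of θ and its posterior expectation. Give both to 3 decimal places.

Posterior: Beta(1+0, 3+4) = Beta(1, 7).
Since α = 1 ≤ 1 and β > 1, the Beta density is monotone decreasing on [0,1]; the mode is at 0.
Mean = 1/(1+7) = 0.125.
The mean is pulled above the mode by the posterior's right skew.

MAP: 0.000. Posterior mean: 0.125.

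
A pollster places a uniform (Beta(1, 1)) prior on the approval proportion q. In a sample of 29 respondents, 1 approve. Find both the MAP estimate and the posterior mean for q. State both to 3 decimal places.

q_MAP = 0.034, E[q|data] = 0.065

Posterior: Beta(1+1, 1+28) = Beta(2, 29).
Mode = (2−1)/(2+29−2) = 1/29 = 0.034.
Mean = 2/(2+29) = 2/31 = 0.065.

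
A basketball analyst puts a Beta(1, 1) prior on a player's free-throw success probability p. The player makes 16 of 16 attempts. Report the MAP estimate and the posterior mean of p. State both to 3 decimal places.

p_MAP = 1.000, E[p|data] = 0.944

Posterior: Beta(1+16, 1+0) = Beta(17, 1).
Since β = 1 ≤ 1 and α > 1, the Beta density is monotone increasing on [0,1]; the mode is at 1.
Mean = 17/(17+1) = 0.944.
The posterior is left-skewed, so the mode exceeds the mean.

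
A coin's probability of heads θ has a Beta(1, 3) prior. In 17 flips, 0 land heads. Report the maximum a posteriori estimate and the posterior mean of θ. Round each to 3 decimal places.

maximum a posteriori estimate = 0.000, posterior mean = 0.048

Posterior: Beta(1+0, 3+17) = Beta(1, 20).
Since α = 1 ≤ 1 and β > 1, the Beta density is monotone decreasing on [0,1]; the mode is at 0.
Mean = 1/(1+20) = 0.048.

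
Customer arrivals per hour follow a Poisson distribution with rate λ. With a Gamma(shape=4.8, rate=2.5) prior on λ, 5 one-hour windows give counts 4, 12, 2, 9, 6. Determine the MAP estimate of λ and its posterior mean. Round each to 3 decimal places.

MAP estimate = 4.907, posterior mean = 5.040

Σ counts = 33. Posterior: Gamma(shape = 4.8+33 = 37.8, rate = 2.5+5 = 7.5).
Mode = (α−1)/β = 36.8/7.5 = 4.907.
Mean = α/β = 37.8/7.5 = 5.040.
Right-skewed posterior ⇒ mode < mean.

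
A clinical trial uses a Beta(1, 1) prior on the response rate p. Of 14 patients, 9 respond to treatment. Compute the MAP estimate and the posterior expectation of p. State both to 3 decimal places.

MAP = 0.643; posterior mean = 0.625

Posterior: Beta(1+9, 1+5) = Beta(10, 6).
Mode = (10−1)/(10+6−2) = 9/14 = 0.643.
With a flat prior the MAP equals the MLE, 9/14.
Mean = 10/(10+6) = 10/16 = 0.625.
Left-skewed posterior ⇒ mean < mode.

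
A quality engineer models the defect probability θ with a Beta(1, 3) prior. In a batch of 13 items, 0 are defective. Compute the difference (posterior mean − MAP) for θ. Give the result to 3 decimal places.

Posterior: Beta(1+0, 3+13) = Beta(1, 16).
Since α = 1 ≤ 1 and β > 1, the Beta density is monotone decreasing on [0,1]; the mode is at 0.
Mean = 1/(1+16) = 0.059.
Difference = 0.059 − 0.000 = 0.059.
The mean is pulled above the mode by the posterior's right skew.

0.059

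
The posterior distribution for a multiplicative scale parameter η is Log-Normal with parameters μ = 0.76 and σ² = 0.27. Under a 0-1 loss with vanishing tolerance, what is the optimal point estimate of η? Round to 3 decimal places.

Mode = exp(μ − σ²) = exp(0.49) = 1.632.
Mean = exp(μ + σ²/2) = exp(0.895) = 2.447.
This is the posterior mode — the MAP estimate.

1.632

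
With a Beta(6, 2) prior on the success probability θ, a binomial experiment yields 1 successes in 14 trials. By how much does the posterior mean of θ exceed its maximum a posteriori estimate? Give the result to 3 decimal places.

0.018

Posterior: Beta(6+1, 2+13) = Beta(7, 15).
Mode = (7−1)/(7+15−2) = 6/20 = 0.300.
Mean = 7/(7+15) = 7/22 = 0.318.
Difference = 0.318 − 0.300 = 0.018.
The mean is pulled above the mode by the posterior's right skew.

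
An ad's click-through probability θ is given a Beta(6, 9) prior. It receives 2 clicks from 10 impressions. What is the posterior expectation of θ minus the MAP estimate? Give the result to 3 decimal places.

0.016

Posterior: Beta(6+2, 9+8) = Beta(8, 17).
Mode = (8−1)/(8+17−2) = 7/23 = 0.304.
Mean = 8/(8+17) = 8/25 = 0.320.
Difference = 0.320 − 0.304 = 0.016.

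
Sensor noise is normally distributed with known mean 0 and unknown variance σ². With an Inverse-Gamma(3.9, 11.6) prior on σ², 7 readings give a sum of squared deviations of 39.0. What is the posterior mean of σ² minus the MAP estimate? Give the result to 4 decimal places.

Posterior: Inverse-Gamma(shape = 3.9+7/2 = 7.4, scale = 11.6+39.0/2 = 31.1).
Mode = β/(α+1) = 31.1/8.4 = 3.7024.
Mean = β/(α−1) = 31.1/6.4 = 4.8594.
Difference = 4.8594 − 3.7024 = 1.1570.

1.1570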